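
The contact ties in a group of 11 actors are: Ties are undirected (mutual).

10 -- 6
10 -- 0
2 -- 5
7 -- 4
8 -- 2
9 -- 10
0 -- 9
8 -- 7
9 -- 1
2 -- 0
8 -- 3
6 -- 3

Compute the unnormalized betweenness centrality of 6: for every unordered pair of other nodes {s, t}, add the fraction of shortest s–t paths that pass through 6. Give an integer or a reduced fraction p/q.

5

Pairs whose geodesics pass through 6 — 8–10: 1/2; 3–9: 1; 3–10: 1; 3–1: 1; 3–0: 1/2; 4–10: 1/2; 7–10: 1/2.
All other pairs contribute 0.
Summing the contributions gives betweenness(6) = 5.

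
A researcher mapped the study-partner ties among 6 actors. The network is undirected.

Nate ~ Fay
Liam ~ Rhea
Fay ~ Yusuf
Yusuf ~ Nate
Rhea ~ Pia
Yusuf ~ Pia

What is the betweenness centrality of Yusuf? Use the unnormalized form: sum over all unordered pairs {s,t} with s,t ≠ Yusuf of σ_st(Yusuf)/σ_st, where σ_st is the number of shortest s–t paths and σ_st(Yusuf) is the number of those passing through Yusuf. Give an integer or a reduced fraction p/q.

Pairs whose geodesics pass through Yusuf — Rhea–Fay: 1; Rhea–Nate: 1; Liam–Fay: 1; Liam–Nate: 1; Fay–Pia: 1; Nate–Pia: 1.
All other pairs contribute 0.
Summing the contributions gives betweenness(Yusuf) = 6.

6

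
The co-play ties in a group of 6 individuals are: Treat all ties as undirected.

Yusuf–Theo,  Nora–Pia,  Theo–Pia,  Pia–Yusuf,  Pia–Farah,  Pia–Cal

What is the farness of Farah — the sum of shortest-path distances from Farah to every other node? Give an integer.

Distances from Farah: Cal:2, Nora:2, Pia:1, Theo:2, Yusuf:2.
Sum = 2 + 2 + 1 + 2 + 2 = 9.

9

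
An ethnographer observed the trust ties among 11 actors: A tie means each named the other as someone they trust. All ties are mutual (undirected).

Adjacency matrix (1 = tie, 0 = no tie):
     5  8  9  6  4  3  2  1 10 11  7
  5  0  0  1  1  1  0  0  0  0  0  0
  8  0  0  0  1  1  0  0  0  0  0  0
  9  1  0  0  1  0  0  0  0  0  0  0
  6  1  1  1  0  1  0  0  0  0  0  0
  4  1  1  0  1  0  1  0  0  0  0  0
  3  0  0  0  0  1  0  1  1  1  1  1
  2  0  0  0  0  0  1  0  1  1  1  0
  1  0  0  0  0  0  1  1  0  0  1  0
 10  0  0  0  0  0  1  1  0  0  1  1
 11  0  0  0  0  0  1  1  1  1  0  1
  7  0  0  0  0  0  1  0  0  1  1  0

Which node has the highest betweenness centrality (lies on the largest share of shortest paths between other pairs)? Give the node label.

3

Unnormalized betweenness of each node: 1:0, 2:1/3, 3:157/6, 4:49/2, 5:7/2, 6:5, 7:0, 8:0, 9:0, 10:1/3, 11:7/6.
3 has the largest value, 157/6, making it the main broker — the node through which the most shortest paths run.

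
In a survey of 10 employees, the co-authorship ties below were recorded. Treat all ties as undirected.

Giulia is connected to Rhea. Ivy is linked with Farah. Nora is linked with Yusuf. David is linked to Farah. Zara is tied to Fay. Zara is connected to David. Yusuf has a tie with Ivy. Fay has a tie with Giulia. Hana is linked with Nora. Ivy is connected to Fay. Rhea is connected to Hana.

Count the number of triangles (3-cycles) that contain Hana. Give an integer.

Hana's neighbors are Nora and Rhea, but none of them are tied to each other, so no triangle contains Hana.

0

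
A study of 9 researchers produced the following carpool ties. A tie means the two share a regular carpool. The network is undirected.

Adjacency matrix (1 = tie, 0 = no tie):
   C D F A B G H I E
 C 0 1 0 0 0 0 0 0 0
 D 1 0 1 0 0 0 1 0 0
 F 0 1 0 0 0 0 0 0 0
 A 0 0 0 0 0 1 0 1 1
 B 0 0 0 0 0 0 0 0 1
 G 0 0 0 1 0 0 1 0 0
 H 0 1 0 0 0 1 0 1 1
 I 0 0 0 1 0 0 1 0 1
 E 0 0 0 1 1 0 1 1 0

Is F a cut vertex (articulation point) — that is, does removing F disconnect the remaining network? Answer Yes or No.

Even without F, every remaining node can still reach every other (the residual graph is connected), so F is not a cut vertex.

No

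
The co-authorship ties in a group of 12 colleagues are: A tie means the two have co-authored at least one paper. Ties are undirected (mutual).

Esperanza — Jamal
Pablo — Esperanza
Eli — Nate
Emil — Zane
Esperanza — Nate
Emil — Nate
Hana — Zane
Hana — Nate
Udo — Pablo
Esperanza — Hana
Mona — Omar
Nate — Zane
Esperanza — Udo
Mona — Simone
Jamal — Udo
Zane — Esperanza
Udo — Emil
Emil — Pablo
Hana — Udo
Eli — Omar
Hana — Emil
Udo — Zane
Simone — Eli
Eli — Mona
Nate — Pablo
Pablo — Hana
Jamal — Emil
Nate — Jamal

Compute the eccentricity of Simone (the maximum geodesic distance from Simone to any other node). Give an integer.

4

Distances from Simone: Eli:1, Emil:3, Esperanza:3, Hana:3, Jamal:3, Mona:1, Nate:2, Omar:2, Pablo:3, Udo:4, Zane:3.
The largest is 4 (to Udo), so the eccentricity of Simone is 4.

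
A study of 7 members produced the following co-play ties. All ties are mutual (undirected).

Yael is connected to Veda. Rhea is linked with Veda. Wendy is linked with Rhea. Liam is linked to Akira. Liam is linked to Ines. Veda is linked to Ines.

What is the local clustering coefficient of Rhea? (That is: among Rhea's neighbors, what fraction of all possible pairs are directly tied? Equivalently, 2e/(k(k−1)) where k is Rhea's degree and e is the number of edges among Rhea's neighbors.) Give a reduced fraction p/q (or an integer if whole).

0

Rhea's neighbors: Veda and Wendy (k = 2).
Possible neighbor pairs: C(2,2) = 1. Edges among them: none → e = 0.
Clustering(Rhea) = 0/1.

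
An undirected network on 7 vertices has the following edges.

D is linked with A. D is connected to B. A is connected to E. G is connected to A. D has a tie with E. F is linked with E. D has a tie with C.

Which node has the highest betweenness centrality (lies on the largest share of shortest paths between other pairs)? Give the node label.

D

Unnormalized betweenness of each node: A:5, B:0, C:0, D:9, E:5, F:0, G:0.
D has the largest value, 9, making it the main broker — the node through which the most shortest paths run.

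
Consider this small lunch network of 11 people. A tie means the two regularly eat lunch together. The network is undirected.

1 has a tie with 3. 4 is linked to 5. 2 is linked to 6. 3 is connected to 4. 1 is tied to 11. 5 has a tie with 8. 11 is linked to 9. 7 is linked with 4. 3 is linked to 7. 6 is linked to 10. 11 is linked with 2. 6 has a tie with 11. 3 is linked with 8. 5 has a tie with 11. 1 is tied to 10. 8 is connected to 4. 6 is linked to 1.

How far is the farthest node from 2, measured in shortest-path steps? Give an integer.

Distances from 2: 1:2, 3:3, 4:3, 5:2, 6:1, 7:4, 8:3, 9:2, 10:2, 11:1.
The largest is 4 (to 7), so the eccentricity of 2 is 4.

4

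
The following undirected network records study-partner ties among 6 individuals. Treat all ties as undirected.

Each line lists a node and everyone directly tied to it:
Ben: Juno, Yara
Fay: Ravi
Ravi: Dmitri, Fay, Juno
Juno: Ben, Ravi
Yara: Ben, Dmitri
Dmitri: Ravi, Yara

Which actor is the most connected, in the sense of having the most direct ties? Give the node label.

Ravi

Degrees — Ben:2, Dmitri:2, Fay:1, Juno:2, Ravi:3, Yara:2.
The maximum is 3, attained only by Ravi.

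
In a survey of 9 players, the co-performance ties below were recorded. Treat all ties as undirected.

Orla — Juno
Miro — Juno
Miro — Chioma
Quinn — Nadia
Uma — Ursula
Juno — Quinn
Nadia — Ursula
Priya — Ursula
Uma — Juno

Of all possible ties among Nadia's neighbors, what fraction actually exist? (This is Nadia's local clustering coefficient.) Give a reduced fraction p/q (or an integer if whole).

Nadia's neighbors: Quinn and Ursula (k = 2).
Possible neighbor pairs: C(2,2) = 1. Edges among them: none → e = 0.
Clustering(Nadia) = 0/1.

0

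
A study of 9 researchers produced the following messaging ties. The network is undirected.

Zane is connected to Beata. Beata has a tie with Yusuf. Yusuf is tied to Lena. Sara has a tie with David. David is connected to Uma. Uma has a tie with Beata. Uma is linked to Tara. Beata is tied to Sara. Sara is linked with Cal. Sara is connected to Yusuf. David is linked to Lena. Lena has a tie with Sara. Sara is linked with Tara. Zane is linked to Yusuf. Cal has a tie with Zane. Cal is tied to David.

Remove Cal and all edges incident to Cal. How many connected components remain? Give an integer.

Cal's neighbors (David, Sara, and Zane) remain reachable from one another through other ties, so the rest of the network stays in one piece.

1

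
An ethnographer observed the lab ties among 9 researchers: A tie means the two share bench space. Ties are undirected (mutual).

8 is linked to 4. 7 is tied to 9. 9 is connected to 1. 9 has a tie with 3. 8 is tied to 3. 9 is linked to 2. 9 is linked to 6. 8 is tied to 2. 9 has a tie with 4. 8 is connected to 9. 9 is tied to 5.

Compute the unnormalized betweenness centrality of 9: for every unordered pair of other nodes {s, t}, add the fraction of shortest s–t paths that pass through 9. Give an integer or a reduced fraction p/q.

47/2

Pairs whose geodesics pass through 9 — 2–6: 1; 2–1: 1; 2–3: 1/2; 2–7: 1; 2–5: 1; 2–4: 1/2; 8–6: 1; 8–1: 1; 8–7: 1; 8–5: 1; 6–1: 1; 6–3: 1; 6–7: 1; 6–5: 1 … (+11 more pairs).
All other pairs contribute 0.
Summing the contributions gives betweenness(9) = 47/2.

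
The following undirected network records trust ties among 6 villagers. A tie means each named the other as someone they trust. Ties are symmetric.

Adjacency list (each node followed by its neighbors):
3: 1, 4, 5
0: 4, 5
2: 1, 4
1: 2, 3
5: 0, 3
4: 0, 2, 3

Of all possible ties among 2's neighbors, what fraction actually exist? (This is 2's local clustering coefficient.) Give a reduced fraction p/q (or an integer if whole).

0

2's neighbors: 1 and 4 (k = 2).
Possible neighbor pairs: C(2,2) = 1. Edges among them: none → e = 0.
Clustering(2) = 0/1.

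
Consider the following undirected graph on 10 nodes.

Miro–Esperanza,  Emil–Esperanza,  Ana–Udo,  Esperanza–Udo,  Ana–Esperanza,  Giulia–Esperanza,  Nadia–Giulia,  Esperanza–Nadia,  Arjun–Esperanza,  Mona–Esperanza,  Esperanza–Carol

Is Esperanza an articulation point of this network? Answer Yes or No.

Yes

Removing Esperanza leaves {Miro} with no path to {Carol}, so the network splits into 7 components. Esperanza is a cut vertex.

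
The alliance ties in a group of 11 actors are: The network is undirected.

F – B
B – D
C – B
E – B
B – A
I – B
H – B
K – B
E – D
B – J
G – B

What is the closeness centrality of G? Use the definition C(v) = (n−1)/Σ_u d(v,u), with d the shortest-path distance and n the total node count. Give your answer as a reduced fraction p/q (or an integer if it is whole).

Distances from G: A:2, B:1, C:2, D:2, E:2, F:2, H:2, I:2, J:2, K:2. Sum = 19.
n = 11, so closeness = 10/19.

10/19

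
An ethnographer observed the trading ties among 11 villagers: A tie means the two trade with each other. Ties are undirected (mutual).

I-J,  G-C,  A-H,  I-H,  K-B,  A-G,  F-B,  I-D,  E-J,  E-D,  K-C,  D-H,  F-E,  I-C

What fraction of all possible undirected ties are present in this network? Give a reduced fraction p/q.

14/55

There are 14 edges and 11 nodes, so the maximum possible is C(11,2) = 55.
Density = 14/55.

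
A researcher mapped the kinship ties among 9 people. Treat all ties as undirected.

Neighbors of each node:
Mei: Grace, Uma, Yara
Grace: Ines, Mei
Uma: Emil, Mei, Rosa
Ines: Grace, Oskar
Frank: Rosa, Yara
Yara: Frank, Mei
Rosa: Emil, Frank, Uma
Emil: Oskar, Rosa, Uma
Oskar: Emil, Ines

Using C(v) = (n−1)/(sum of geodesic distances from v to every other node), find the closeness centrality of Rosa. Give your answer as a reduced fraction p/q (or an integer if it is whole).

8/15

Distances from Rosa: Emil:1, Frank:1, Grace:3, Ines:3, Mei:2, Oskar:2, Uma:1, Yara:2. Sum = 15.
n = 9, so closeness = 8/15.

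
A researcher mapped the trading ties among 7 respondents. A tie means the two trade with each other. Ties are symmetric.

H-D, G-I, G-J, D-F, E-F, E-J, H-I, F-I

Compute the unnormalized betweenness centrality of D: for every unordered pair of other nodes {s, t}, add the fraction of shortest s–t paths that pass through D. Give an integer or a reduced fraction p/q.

1

Pairs whose geodesics pass through D — H–E: 1/2; H–F: 1/2.
All other pairs contribute 0.
Summing the contributions gives betweenness(D) = 1.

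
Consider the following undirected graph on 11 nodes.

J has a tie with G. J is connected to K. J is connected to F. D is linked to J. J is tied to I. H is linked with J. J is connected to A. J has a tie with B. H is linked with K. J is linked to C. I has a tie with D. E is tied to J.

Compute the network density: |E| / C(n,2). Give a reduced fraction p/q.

There are 12 edges and 11 nodes, so the maximum possible is C(11,2) = 55.
Density = 12/55.

12/55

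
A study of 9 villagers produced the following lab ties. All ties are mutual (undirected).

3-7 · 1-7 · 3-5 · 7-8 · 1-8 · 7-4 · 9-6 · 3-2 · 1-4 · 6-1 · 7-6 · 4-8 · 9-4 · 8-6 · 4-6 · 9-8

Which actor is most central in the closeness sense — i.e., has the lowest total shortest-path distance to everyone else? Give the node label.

Farness (sum of distances to all others) for each node — 1:14, 2:21, 3:14, 4:13, 5:21, 6:13, 7:11, 8:13, 9:18.
The smallest farness is 11, for 7, so 7 has the highest closeness.

7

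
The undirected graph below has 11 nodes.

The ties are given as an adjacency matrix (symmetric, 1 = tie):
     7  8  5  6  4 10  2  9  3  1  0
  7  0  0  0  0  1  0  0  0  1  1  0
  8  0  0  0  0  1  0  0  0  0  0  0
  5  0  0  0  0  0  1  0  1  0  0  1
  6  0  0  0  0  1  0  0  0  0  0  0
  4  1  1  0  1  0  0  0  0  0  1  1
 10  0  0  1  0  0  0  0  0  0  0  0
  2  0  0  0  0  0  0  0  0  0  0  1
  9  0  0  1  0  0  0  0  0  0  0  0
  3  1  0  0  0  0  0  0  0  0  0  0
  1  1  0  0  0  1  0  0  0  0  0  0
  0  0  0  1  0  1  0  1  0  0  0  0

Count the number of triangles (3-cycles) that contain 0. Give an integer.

0

0's neighbors are 2, 4, and 5, but none of them are tied to each other, so no triangle contains 0.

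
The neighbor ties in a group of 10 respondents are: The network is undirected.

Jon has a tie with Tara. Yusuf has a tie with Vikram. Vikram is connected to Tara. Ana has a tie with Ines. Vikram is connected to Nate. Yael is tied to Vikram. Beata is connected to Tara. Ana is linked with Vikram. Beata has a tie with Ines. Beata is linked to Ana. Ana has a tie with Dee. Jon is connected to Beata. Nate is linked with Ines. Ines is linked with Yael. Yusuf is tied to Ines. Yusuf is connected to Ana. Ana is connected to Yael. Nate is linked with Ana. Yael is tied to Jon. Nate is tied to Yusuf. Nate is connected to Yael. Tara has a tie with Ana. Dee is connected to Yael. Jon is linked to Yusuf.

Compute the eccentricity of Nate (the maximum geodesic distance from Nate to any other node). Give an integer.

2

Distances from Nate: Ana:1, Beata:2, Dee:2, Ines:1, Jon:2, Tara:2, Vikram:1, Yael:1, Yusuf:1.
The largest is 2 (to Dee, Jon, Tara, and Beata), so the eccentricity of Nate is 2.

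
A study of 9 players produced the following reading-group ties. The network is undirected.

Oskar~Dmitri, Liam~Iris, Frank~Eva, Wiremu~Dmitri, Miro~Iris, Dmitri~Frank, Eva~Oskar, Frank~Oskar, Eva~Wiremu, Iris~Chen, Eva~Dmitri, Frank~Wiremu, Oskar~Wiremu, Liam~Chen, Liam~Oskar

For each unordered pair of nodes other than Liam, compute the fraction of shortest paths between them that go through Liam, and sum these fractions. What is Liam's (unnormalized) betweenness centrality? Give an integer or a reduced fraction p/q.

15

Pairs whose geodesics pass through Liam — Iris–Dmitri: 1; Iris–Frank: 1; Iris–Oskar: 1; Iris–Eva: 1; Iris–Wiremu: 1; Miro–Dmitri: 1; Miro–Frank: 1; Miro–Oskar: 1; Miro–Eva: 1; Miro–Wiremu: 1; Chen–Dmitri: 1; Chen–Frank: 1; Chen–Oskar: 1; Chen–Eva: 1 … (+1 more pairs).
All other pairs contribute 0.
Summing the contributions gives betweenness(Liam) = 15.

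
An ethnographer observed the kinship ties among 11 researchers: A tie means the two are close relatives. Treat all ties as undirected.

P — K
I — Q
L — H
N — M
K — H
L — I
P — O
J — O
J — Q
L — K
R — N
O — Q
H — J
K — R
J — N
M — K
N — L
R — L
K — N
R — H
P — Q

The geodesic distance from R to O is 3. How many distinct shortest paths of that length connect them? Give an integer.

The shortest distance is 3. The length-3 paths are: R–K–P–O; R–N–J–O; R–H–J–O.
That gives 3 distinct shortest paths.

3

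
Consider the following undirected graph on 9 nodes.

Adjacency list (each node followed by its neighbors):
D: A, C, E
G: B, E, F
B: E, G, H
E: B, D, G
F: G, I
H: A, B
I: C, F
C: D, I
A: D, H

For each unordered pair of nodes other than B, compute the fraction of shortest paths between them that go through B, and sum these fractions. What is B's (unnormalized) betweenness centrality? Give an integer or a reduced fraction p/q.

Pairs whose geodesics pass through B — A–G: 1/2; A–F: 1/3; H–E: 1; H–G: 1; H–F: 1; H–I: 1/2.
All other pairs contribute 0.
Summing the contributions gives betweenness(B) = 13/3.

13/3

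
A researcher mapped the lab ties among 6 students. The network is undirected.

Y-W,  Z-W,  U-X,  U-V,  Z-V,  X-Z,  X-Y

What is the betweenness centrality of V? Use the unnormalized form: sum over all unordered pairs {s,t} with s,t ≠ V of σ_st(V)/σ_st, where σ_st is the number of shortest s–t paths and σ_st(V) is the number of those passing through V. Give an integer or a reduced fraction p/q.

Pairs whose geodesics pass through V — Z–U: 1/2; U–W: 1/3.
All other pairs contribute 0.
Summing the contributions gives betweenness(V) = 5/6.

5/6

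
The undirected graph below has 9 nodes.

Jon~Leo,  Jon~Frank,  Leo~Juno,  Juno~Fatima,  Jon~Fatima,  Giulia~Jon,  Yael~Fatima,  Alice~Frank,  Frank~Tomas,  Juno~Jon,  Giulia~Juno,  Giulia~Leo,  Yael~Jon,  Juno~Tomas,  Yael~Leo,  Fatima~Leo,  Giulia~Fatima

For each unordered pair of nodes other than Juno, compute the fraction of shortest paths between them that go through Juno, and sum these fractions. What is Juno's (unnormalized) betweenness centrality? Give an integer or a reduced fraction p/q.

17/4

Pairs whose geodesics pass through Juno — Fatima–Tomas: 1; Yael–Tomas: 3/4; Giulia–Tomas: 1; Leo–Tomas: 1; Jon–Tomas: 1/2.
All other pairs contribute 0.
Summing the contributions gives betweenness(Juno) = 17/4.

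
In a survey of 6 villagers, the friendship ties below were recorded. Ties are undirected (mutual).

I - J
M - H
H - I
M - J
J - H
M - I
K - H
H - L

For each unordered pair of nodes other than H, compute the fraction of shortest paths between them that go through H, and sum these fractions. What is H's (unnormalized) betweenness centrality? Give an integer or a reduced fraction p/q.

Pairs whose geodesics pass through H — L–I: 1; L–K: 1; L–M: 1; L–J: 1; I–K: 1; K–M: 1; K–J: 1.
All other pairs contribute 0.
Summing the contributions gives betweenness(H) = 7.

7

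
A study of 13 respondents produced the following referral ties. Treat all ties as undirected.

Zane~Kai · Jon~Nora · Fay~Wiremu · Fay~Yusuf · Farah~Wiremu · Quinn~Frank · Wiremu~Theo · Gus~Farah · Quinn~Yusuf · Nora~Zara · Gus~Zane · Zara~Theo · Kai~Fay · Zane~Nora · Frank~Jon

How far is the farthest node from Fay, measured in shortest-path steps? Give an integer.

Distances from Fay: Farah:2, Frank:3, Gus:3, Jon:4, Kai:1, Nora:3, Quinn:2, Theo:2, Wiremu:1, Yusuf:1, Zane:2, Zara:3.
The largest is 4 (to Jon), so the eccentricity of Fay is 4.

4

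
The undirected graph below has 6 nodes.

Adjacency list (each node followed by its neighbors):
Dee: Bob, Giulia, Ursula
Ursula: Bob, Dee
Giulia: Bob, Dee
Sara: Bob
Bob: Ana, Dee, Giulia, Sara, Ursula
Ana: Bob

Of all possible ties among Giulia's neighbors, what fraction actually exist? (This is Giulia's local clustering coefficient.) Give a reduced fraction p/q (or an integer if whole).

Giulia's neighbors: Bob and Dee (k = 2).
Possible neighbor pairs: C(2,2) = 1. Edges among them: Bob–Dee → e = 1.
Clustering(Giulia) = 1/1.

1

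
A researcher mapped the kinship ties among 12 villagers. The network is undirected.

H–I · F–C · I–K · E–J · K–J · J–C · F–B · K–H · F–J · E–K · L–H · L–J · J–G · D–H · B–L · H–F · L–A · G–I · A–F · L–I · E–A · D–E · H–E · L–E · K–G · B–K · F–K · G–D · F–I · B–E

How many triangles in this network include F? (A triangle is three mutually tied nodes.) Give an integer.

6

F's neighbors: A, B, C, H, I, J, and K.
Neighbor pairs that are themselves tied: F–B–K; F–C–J; F–H–I; F–H–K; F–I–K; F–J–K. Each forms one triangle with F, for 6 in total.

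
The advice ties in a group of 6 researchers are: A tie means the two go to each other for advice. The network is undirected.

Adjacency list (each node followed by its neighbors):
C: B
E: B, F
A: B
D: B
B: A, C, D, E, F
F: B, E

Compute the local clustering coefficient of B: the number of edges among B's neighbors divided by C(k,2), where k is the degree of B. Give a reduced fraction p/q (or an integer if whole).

B's neighbors: A, C, D, E, and F (k = 5).
Possible neighbor pairs: C(5,2) = 10. Edges among them: E–F → e = 1.
Clustering(B) = 1/10.

1/10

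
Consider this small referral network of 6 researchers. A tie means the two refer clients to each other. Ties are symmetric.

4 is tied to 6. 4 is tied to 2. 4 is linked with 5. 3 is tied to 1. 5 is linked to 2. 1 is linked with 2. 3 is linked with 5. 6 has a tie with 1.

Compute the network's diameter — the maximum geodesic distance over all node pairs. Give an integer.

Eccentricity of each node (its greatest distance to any other): 1:2, 2:2, 3:2, 4:2, 5:2, 6:2.
The maximum eccentricity is 2, realized for instance by the pair 2–3 via 2 – 5 – 3. So the diameter is 2.

2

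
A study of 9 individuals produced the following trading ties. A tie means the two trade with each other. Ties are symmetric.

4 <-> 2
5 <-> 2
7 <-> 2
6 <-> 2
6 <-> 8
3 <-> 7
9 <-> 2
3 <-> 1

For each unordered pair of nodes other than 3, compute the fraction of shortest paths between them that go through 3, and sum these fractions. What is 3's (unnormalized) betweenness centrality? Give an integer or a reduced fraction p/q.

Pairs whose geodesics pass through 3 — 4–1: 1; 8–1: 1; 7–1: 1; 1–5: 1; 1–2: 1; 1–6: 1; 1–9: 1.
All other pairs contribute 0.
Summing the contributions gives betweenness(3) = 7.

7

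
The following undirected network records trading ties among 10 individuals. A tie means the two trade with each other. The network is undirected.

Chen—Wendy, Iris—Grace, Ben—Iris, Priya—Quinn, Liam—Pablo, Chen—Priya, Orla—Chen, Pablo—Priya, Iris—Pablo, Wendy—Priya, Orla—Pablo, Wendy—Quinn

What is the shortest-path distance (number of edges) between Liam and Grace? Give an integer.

One shortest route is Liam – Pablo – Iris – Grace, which uses 3 edges, and at distance 2 from Liam we only reach {Iris, Orla, Priya}, which does not include Grace. So d(Liam,Grace) = 3.

3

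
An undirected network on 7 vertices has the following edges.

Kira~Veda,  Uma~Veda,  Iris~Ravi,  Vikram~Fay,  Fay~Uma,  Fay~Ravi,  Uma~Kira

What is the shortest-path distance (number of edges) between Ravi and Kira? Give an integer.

3

One shortest route is Ravi – Fay – Uma – Kira, which uses 3 edges, and at distance 2 from Ravi we only reach {Uma, Vikram}, which does not include Kira. So d(Ravi,Kira) = 3.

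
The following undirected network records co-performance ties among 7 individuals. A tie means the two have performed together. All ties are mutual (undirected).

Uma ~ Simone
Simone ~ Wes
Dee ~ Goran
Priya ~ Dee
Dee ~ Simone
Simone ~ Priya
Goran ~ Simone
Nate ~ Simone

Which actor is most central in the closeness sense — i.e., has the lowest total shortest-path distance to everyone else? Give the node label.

Simone

Farness (sum of distances to all others) for each node — Dee:9, Goran:10, Nate:11, Priya:10, Simone:6, Uma:11, Wes:11.
The smallest farness is 6, for Simone, so Simone has the highest closeness.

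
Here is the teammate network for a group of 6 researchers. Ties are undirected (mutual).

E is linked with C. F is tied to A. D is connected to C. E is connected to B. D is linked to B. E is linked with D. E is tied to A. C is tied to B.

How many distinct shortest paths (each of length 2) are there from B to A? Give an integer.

1

The shortest distance is 2, and the only length-2 path is B–E–A. So there is exactly 1 shortest path.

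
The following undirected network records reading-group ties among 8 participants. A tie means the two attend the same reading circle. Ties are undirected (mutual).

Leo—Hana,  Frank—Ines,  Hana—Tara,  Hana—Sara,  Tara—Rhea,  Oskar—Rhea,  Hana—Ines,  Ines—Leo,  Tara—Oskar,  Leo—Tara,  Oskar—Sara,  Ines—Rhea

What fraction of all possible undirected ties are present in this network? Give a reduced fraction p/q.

There are 12 edges and 8 nodes, so the maximum possible is C(8,2) = 28.
Density = 12/28 = 3/7.

3/7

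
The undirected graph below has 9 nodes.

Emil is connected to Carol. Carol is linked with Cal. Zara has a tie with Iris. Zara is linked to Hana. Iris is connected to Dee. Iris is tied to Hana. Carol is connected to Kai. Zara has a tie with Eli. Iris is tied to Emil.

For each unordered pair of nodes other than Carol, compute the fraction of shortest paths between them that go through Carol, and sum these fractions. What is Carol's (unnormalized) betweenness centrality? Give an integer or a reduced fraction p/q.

13

Pairs whose geodesics pass through Carol — Hana–Cal: 1; Hana–Kai: 1; Dee–Cal: 1; Dee–Kai: 1; Cal–Kai: 1; Cal–Eli: 1; Cal–Iris: 1; Cal–Emil: 1; Cal–Zara: 1; Kai–Eli: 1; Kai–Iris: 1; Kai–Emil: 1; Kai–Zara: 1.
All other pairs contribute 0.
Summing the contributions gives betweenness(Carol) = 13.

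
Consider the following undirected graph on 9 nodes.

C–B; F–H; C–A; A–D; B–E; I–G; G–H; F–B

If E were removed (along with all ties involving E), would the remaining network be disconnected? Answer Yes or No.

No

Even without E, every remaining node can still reach every other (the residual graph is connected), so E is not a cut vertex.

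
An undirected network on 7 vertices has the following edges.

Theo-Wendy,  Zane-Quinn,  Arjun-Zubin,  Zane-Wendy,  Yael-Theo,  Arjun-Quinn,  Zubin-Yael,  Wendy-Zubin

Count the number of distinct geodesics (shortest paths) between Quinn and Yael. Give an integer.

1

The shortest distance is 3, and the only length-3 path is Quinn–Arjun–Zubin–Yael. So there is exactly 1 shortest path.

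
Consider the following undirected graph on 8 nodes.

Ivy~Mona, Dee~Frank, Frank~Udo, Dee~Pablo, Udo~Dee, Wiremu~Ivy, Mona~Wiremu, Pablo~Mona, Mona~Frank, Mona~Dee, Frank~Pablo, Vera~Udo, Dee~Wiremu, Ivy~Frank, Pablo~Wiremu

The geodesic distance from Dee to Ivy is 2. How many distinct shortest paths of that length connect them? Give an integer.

The shortest distance is 2. The length-2 paths are: Dee–Frank–Ivy; Dee–Wiremu–Ivy; Dee–Mona–Ivy.
That gives 3 distinct shortest paths.

3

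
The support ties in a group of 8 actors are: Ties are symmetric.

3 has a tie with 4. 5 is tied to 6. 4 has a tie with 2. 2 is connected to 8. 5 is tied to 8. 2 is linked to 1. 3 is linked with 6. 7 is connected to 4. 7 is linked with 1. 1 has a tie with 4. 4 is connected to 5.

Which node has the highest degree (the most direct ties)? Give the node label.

Degrees — 1:3, 2:3, 3:2, 4:5, 5:3, 6:2, 7:2, 8:2.
The maximum is 5, attained only by 4.

4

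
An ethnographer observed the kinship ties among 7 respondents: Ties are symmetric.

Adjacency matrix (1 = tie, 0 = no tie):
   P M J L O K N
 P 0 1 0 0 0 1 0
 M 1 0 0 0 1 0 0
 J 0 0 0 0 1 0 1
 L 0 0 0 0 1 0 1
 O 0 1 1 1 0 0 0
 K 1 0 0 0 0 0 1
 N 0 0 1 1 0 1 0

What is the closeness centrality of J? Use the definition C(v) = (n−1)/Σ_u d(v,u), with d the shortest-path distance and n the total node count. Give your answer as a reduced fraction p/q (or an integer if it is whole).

6/11

Distances from J: K:2, L:2, M:2, N:1, O:1, P:3. Sum = 11.
n = 7, so closeness = 6/11.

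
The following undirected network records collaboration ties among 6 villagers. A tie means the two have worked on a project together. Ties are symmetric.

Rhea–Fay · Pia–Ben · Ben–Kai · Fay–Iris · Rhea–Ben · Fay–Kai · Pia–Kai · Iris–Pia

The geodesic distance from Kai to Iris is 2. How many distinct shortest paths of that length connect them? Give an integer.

2

The shortest distance is 2. The length-2 paths are: Kai–Pia–Iris; Kai–Fay–Iris.
That gives 2 distinct shortest paths.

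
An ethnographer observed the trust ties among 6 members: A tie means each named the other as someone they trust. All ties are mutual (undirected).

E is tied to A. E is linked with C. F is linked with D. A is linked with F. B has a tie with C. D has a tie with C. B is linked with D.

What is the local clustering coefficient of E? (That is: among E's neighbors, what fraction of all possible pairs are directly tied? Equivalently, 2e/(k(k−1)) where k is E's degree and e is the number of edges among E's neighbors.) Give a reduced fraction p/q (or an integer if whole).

E's neighbors: A and C (k = 2).
Possible neighbor pairs: C(2,2) = 1. Edges among them: none → e = 0.
Clustering(E) = 0/1.

0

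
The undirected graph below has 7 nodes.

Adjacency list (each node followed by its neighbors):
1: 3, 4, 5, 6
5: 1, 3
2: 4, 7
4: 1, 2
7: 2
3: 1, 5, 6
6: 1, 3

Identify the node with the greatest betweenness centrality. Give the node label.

Unnormalized betweenness of each node: 1:19/2, 2:5, 3:1/2, 4:8, 5:0, 6:0, 7:0.
1 has the largest value, 19/2, making it the main broker — the node through which the most shortest paths run.

1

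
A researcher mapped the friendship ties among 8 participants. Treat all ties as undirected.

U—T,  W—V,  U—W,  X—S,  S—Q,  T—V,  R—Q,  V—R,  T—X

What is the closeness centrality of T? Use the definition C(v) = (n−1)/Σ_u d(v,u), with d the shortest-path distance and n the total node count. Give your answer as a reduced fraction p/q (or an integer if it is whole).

Distances from T: Q:3, R:2, S:2, U:1, V:1, W:2, X:1. Sum = 12.
n = 8, so closeness = 7/12.

7/12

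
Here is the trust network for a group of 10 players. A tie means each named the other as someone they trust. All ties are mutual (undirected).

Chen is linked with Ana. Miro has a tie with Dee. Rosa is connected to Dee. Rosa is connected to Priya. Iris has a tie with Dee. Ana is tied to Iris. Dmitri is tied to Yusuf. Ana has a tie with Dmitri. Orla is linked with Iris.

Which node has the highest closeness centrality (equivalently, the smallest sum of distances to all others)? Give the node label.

Farness (sum of distances to all others) for each node — Ana:19, Chen:27, Dee:19, Dmitri:25, Iris:17, Miro:27, Orla:25, Priya:33, Rosa:25, Yusuf:33.
The smallest farness is 17, for Iris, so Iris has the highest closeness.

Iris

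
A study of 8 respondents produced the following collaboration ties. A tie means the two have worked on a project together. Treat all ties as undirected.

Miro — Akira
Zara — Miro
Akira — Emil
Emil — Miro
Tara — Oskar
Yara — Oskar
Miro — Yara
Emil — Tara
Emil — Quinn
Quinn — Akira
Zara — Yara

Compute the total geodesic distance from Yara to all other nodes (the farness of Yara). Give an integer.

12

Distances from Yara: Akira:2, Emil:2, Miro:1, Oskar:1, Quinn:3, Tara:2, Zara:1.
Sum = 2 + 2 + 1 + 1 + 3 + 2 + 1 = 12.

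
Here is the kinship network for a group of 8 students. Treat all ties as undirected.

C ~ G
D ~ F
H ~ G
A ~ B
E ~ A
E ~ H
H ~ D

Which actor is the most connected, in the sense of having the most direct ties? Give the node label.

Degrees — A:2, B:1, C:1, D:2, E:2, F:1, G:2, H:3.
The maximum is 3, attained only by H.

H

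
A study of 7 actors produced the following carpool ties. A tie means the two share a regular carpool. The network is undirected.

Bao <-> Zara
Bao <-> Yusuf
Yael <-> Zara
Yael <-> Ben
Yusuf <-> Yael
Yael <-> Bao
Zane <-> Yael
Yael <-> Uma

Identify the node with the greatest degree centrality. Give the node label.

Yael

Degrees — Bao:3, Ben:1, Uma:1, Yael:6, Yusuf:2, Zane:1, Zara:2.
The maximum is 6, attained only by Yael.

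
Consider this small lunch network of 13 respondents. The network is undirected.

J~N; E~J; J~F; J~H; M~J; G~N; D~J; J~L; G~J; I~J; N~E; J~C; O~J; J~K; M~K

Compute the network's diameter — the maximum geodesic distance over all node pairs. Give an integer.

2

Eccentricity of each node (its greatest distance to any other): C:2, D:2, E:2, F:2, G:2, H:2, I:2, J:1, K:2, L:2, M:2, N:2, O:2.
The maximum eccentricity is 2, realized for instance by the pair O–N via O – J – N. So the diameter is 2.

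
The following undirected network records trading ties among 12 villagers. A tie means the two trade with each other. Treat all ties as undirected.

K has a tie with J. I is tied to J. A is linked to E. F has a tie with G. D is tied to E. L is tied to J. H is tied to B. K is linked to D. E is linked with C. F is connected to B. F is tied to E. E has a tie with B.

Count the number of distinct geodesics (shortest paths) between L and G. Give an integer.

1

The shortest distance is 6, and the only length-6 path is L–J–K–D–E–F–G. So there is exactly 1 shortest path.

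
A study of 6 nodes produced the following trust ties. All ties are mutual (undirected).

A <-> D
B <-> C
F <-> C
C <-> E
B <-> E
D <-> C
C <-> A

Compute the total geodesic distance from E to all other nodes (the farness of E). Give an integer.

8

Distances from E: A:2, B:1, C:1, D:2, F:2.
Sum = 2 + 1 + 1 + 2 + 2 = 8.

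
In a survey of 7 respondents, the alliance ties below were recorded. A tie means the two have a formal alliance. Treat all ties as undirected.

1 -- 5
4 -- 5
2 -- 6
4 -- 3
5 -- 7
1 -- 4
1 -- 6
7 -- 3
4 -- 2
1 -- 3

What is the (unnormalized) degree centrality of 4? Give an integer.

4

4 is directly tied to 1, 2, 3, and 5. That is 4 neighbors, so the degree of 4 is 4.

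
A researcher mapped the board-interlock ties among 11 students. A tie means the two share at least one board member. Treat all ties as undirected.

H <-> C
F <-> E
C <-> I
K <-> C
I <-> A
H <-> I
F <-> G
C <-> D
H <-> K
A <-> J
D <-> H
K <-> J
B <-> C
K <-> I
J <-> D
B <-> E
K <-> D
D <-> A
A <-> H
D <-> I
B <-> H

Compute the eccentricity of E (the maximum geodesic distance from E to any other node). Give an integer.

4

Distances from E: A:3, B:1, C:2, D:3, F:1, G:2, H:2, I:3, J:4, K:3.
The largest is 4 (to J), so the eccentricity of E is 4.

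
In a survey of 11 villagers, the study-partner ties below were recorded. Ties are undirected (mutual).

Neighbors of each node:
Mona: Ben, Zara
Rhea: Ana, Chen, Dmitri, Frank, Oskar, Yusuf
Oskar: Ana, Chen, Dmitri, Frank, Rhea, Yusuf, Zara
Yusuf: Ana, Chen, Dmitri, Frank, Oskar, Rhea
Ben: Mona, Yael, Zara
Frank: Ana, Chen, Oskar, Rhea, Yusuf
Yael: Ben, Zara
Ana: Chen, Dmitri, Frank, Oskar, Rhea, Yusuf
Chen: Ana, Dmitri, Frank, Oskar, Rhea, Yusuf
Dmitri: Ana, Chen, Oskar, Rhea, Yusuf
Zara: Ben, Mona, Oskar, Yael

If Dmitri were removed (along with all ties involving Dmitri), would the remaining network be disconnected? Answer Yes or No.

No

Even without Dmitri, every remaining node can still reach every other (the residual graph is connected), so Dmitri is not a cut vertex.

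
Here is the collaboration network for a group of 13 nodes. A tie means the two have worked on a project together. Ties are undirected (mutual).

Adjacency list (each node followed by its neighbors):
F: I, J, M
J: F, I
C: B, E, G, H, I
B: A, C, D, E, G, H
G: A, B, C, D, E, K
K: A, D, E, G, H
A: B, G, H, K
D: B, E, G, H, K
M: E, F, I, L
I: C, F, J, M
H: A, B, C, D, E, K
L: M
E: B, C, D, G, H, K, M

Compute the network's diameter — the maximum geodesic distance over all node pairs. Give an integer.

4

Eccentricity of each node (its greatest distance to any other): A:4, B:3, C:3, D:4, E:3, F:4, G:3, H:3, I:3, J:4, K:4, L:4, M:3.
The maximum eccentricity is 4, realized for instance by the pair J–A via J – I – C – G – A. So the diameter is 4.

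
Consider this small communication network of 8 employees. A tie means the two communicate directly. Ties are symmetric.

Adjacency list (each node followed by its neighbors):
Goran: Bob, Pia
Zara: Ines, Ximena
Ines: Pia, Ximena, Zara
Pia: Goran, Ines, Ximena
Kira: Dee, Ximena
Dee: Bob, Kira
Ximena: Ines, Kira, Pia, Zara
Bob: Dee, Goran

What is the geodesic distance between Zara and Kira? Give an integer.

One shortest route is Zara – Ximena – Kira, which uses 2 edges, and Zara and Kira are not directly tied, so nothing shorter exists. So d(Zara,Kira) = 2.

2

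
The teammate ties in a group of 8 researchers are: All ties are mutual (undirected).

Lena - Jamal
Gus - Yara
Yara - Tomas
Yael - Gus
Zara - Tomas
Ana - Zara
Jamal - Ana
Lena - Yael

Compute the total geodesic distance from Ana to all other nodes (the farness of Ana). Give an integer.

16

Distances from Ana: Gus:4, Jamal:1, Lena:2, Tomas:2, Yael:3, Yara:3, Zara:1.
Sum = 4 + 1 + 2 + 2 + 3 + 3 + 1 = 16.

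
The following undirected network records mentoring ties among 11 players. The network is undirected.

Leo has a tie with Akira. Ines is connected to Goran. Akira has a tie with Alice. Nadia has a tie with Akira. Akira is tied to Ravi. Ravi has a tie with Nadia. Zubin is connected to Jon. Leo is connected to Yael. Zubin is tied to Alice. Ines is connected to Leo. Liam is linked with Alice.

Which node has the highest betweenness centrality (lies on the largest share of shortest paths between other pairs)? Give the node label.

Akira

Unnormalized betweenness of each node: Akira:32, Alice:23, Goran:0, Ines:9, Jon:0, Leo:23, Liam:0, Nadia:0, Ravi:0, Yael:0, Zubin:9.
Akira has the largest value, 32, making it the main broker — the node through which the most shortest paths run.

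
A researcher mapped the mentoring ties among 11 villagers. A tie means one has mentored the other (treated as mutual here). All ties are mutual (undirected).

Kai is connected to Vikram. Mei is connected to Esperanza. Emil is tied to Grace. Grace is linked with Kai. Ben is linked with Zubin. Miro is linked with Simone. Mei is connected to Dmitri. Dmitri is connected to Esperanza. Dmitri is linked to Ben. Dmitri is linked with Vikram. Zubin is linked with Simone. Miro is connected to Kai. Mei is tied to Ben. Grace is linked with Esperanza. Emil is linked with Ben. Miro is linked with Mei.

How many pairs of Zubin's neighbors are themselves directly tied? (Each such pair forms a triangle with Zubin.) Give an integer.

0

Zubin's neighbors are Ben and Simone, but none of them are tied to each other, so no triangle contains Zubin.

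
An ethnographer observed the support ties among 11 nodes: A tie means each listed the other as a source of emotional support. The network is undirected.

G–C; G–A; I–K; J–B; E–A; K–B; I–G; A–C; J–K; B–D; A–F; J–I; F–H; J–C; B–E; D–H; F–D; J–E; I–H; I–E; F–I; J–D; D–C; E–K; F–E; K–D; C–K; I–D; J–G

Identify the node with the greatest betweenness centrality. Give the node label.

D

Unnormalized betweenness of each node: A:5/3, B:1/5, C:2, D:11/2, E:43/12, F:38/15, G:11/12, H:0, I:73/15, J:101/30, K:41/30.
D has the largest value, 11/2, making it the main broker — the node through which the most shortest paths run.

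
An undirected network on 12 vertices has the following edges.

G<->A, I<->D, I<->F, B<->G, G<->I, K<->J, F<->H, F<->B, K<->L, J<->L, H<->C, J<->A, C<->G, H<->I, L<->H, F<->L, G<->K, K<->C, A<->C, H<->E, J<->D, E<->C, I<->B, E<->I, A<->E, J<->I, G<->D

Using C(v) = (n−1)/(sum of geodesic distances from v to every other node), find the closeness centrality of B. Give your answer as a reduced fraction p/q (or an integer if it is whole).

Distances from B: A:2, C:2, D:2, E:2, F:1, G:1, H:2, I:1, J:2, K:2, L:2. Sum = 19.
n = 12, so closeness = 11/19.

11/19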